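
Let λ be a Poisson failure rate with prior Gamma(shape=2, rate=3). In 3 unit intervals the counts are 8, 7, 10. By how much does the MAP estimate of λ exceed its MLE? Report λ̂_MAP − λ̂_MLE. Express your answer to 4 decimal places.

MAP − MLE = -4.0000

Σxᵢ = 25. Posterior is Gamma(27, 6); MAP = (27−1)/6 = 26/6 ≈ 4.33333.
MLE = x̄ = 25/3 ≈ 8.33333.
Difference = 26/6 − 25/3 = -4 ≈ -4.0000.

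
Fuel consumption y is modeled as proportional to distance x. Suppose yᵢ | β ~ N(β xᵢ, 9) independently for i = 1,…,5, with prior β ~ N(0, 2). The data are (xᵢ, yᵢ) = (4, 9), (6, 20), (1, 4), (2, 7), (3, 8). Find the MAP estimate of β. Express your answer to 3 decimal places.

log p(β | y) = −Σ(yᵢ − βxᵢ)²/(2·9) − β²/(2·2) + const.
Setting the derivative to zero: Σxᵢ(yᵢ − βxᵢ)/9 − β/2 = 0, so β = Σxᵢyᵢ / (Σxᵢ² + σ²/τ²).
Σxᵢyᵢ = 4·9 + 6·20 + 1·4 + 2·7 + 3·8 = 198; Σxᵢ² = 66; σ²/τ² = 4.5.
β̂_MAP = 198 / (66 + 4.5) = 198/70.5 ≈ 2.809.

β̂_MAP = 2.809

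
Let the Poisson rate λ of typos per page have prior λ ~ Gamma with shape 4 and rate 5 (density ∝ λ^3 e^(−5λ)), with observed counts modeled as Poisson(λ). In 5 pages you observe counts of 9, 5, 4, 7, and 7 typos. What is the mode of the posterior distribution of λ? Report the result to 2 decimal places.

λ̂_MAP = 3.50

Σxᵢ = 9+5+4+7+7 = 32, with n = 5.
Posterior ∝ λ^3e^(−5λ) · λ^32e^(−5λ) = λ^35e^(−10λ), i.e. Gamma(shape=36, rate=10).
The mode of a Gamma(a, b) with a ≥ 1 (shape–rate) is (a−1)/b = 35/10 ≈ 3.50.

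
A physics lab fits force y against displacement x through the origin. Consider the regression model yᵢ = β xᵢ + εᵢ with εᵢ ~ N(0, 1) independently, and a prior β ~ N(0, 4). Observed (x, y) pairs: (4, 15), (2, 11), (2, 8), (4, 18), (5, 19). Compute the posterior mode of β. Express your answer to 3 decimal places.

β̂_MAP = 4.061

log p(β | y) = −Σ(yᵢ − βxᵢ)²/(2·1) − β²/(2·4) + const.
Setting the derivative to zero: Σxᵢ(yᵢ − βxᵢ)/1 − β/4 = 0, so β = Σxᵢyᵢ / (Σxᵢ² + σ²/τ²).
Σxᵢyᵢ = 4·15 + 2·11 + 2·8 + 4·18 + 5·19 = 265; Σxᵢ² = 65; σ²/τ² = 0.25.
β̂_MAP = 265 / (65 + 0.25) = 265/65.25 ≈ 4.061.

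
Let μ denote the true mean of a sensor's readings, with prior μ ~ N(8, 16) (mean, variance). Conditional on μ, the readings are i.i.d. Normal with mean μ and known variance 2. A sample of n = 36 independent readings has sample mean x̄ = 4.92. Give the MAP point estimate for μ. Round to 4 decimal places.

n = 36, x̄ = 4.92.
For a Normal prior and Normal likelihood with known variance, the posterior is Normal; its mode equals its mean, the precision-weighted average.
Prior precision 1/σ₀² = 1/16 = 0.0625; data precision n/σ² = 36/2 = 18.
μ̂ = (0.0625·8 + 18·4.92) / (0.0625 + 18) = 89.06/18.0625 = 35624/7225 ≈ 4.9307.

μ̂_MAP = 4.9307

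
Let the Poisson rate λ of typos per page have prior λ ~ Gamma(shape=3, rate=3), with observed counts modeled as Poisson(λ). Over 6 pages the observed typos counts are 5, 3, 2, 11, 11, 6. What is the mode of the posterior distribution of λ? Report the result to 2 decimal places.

λ̂_MAP = 4.44

Σxᵢ = 5+3+2+11+11+6 = 38, with n = 6.
Posterior ∝ λ^2e^(−3λ) · λ^38e^(−6λ) = λ^40e^(−9λ), i.e. Gamma(shape=41, rate=9).
The mode of a Gamma(a, b) with a ≥ 1 (shape–rate) is (a−1)/b = 40/9 ≈ 4.44.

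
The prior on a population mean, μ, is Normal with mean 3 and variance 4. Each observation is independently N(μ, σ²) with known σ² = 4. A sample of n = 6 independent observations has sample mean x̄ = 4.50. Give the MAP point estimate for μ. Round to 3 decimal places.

n = 6, x̄ = 4.50.
For a Normal prior and Normal likelihood with known variance, the posterior is Normal; its mode equals its mean, the precision-weighted average.
Prior precision 1/σ₀² = 1/4 = 0.25; data precision n/σ² = 6/4 = 1.5.
μ̂ = (0.25·3 + 1.5·4.5) / (0.25 + 1.5) = 7.5/1.75 = 30/7 ≈ 4.286.

μ̂_MAP = 4.286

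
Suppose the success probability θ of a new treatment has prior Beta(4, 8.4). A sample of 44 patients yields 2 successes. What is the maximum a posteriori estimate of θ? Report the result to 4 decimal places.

θ̂_MAP = 0.0919

Prior: Beta(4, 8.4).
Data: 2 successes in 44 trials. The binomial likelihood contributes θ^2(1−θ)^42, so the posterior is Beta(4+2, 8.4+42) = Beta(6, 50.4).
For Beta(a, b) with a, b > 1 the mode is (a−1)/(a+b−2) = 5/54.4 ≈ 0.0919.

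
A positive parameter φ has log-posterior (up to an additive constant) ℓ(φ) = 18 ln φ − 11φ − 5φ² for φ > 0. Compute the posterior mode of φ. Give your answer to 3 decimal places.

ℓ'(φ) = 18/φ − 11 − 10φ. Setting this to zero and multiplying by φ: 10φ² + 11φ − 18 = 0.
φ = (−11 + √(11² + 4·10·18)) / (2·10) = (−11 + √841) / 20 = (−11 + 29)/20 = 9/10.
ℓ''(φ) = −18/φ² − 10 < 0, confirming a maximum.

φ̂_MAP = 0.900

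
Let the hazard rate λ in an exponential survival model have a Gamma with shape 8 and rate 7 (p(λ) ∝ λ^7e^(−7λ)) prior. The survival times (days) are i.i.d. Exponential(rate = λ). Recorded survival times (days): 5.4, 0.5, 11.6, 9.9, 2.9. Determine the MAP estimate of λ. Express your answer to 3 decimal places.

λ̂_MAP = 0.322

The Exponential(rate=λ) likelihood is ∝ λ^n e^(−λΣtᵢ). Here n = 5 and Σtᵢ = 5.4 + 0.5 + 11.6 + 9.9 + 2.9 = 30.3.
Posterior ∝ λ^7e^(−7λ) · λ^5e^(−30.3λ) = λ^12e^(−37.3λ), i.e. Gamma(13, 37.3).
Mode = (a−1)/b = 12/37.3 ≈ 0.322.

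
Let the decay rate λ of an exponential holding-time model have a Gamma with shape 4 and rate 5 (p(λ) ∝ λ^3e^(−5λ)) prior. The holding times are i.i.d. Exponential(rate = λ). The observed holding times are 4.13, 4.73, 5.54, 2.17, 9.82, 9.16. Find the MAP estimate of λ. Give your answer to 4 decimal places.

λ̂_MAP = 0.2219

The Exponential(rate=λ) likelihood is ∝ λ^n e^(−λΣtᵢ). Here n = 6 and Σtᵢ = 4.13 + 4.73 + 5.54 + 2.17 + 9.82 + 9.16 = 35.55.
Posterior ∝ λ^3e^(−5λ) · λ^6e^(−35.55λ) = λ^9e^(−40.55λ), i.e. Gamma(10, 40.55).
Mode = (a−1)/b = 9/40.55 ≈ 0.2219.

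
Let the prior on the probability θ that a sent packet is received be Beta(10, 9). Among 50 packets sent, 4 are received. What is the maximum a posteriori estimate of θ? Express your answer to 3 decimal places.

Prior: Beta(10, 9).
Data: 4 successes in 50 trials. The binomial likelihood contributes θ^4(1−θ)^46, so the posterior is Beta(10+4, 9+46) = Beta(14, 55).
For Beta(a, b) with a, b > 1 the mode is (a−1)/(a+b−2) = 13/67 ≈ 0.194.

θ̂_MAP = 0.194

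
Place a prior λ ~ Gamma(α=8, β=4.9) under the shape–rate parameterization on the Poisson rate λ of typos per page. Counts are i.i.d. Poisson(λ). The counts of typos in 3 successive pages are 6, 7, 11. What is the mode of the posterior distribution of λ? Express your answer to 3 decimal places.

λ̂_MAP = 3.924

Σxᵢ = 6+7+11 = 24, with n = 3.
Posterior ∝ λ^7e^(−4.9λ) · λ^24e^(−3λ) = λ^31e^(−7.9λ), i.e. Gamma(shape=32, rate=7.9).
The mode of a Gamma(a, b) with a ≥ 1 (shape–rate) is (a−1)/b = 31/7.9 ≈ 3.924.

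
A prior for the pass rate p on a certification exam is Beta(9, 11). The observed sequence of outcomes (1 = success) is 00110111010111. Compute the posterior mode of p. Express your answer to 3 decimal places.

Prior: Beta(9, 11).
Data: 9 successes in 14 trials (from the sequence). The binomial likelihood contributes p^9(1−p)^5, so the posterior is Beta(9+9, 11+5) = Beta(18, 16).
For Beta(a, b) with a, b > 1 the mode is (a−1)/(a+b−2) = 17/32 ≈ 0.531.

p̂_MAP = 0.531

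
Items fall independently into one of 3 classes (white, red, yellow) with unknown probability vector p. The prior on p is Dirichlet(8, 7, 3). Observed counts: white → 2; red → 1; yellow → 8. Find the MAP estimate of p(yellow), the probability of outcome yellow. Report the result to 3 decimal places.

MAP estimate of p(yellow) = 0.385

The posterior is Dirichlet(αᵢ + nᵢ) = Dirichlet(10, 8, 11).
For a Dirichlet(a₁,…,a_K) with all aᵢ > 1, the mode has j-th component (aⱼ − 1)/(Σaᵢ − K).
Here Σaᵢ = 29 and K = 3, so p(yellow) = (11 − 1)/(29 − 3) = 10/26 ≈ 0.385.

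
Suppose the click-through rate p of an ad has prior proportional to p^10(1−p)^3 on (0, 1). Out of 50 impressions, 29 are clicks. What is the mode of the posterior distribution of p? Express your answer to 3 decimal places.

p̂_MAP = 0.619

The prior density ∝ p^10(1−p)^3 is the kernel of Beta(11, 4).
Data: 29 successes in 50 trials. The binomial likelihood contributes p^29(1−p)^21, so the posterior is Beta(11+29, 4+21) = Beta(40, 25).
For Beta(a, b) with a, b > 1 the mode is (a−1)/(a+b−2) = 39/63 ≈ 0.619.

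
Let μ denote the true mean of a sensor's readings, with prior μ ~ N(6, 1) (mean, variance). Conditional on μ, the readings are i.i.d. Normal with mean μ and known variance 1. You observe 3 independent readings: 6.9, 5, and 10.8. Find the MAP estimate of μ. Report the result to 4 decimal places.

n = 3; x̄ = (6.9 + 5 + 10.8)/3 = 22.7/3 = 227/30 ≈ 7.5667.
For a Normal prior and Normal likelihood with known variance, the posterior is Normal; its mode equals its mean, the precision-weighted average.
Prior precision 1/σ₀² = 1/1 = 1; data precision n/σ² = 3/1 = 3.
μ̂ = (1·6 + 3·(227/30)) / (1 + 3) = 28.7/4 = 7.1750.

μ̂_MAP = 7.1750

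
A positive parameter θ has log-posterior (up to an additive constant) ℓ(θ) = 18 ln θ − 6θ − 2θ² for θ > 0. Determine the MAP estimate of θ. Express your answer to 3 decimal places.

θ̂_MAP = 1.500

ℓ'(θ) = 18/θ − 6 − 4θ. Setting this to zero and multiplying by θ: 4θ² + 6θ − 18 = 0.
θ = (−6 + √(6² + 4·4·18)) / (2·4) = (−6 + √324) / 8 = (−6 + 18)/8 = 3/2.
ℓ''(θ) = −18/θ² − 4 < 0, confirming a maximum.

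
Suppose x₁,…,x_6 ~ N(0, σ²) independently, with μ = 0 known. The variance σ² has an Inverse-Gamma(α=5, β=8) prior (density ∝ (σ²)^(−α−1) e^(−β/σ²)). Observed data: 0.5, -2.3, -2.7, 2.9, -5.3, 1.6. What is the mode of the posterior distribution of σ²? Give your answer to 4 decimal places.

σ̂²_MAP = 3.7717

Sum of squared deviations about the known mean: SS = (0.5−0)² + (-2.3−0)² + (-2.7−0)² + (2.9−0)² + (-5.3−0)² + (1.6−0)² = 51.89.
The Normal likelihood contributes (σ²)^(−n/2) exp(−SS/(2σ²)), so the posterior is Inverse-Gamma(α + n/2, β + SS/2) = Inverse-Gamma(8, 33.945).
The mode of Inverse-Gamma(a, b) is b/(a+1) = 33.945/9 ≈ 3.7717.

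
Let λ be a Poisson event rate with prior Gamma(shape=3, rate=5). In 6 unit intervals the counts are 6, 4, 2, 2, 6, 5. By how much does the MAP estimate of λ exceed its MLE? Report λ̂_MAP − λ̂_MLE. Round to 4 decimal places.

Σxᵢ = 25. Posterior is Gamma(28, 11); MAP = (28−1)/11 = 27/11 ≈ 2.45455.
MLE = x̄ = 25/6 ≈ 4.16667.
Difference = 27/11 − 25/6 = -113/66 ≈ -1.7121.

MAP − MLE = -1.7121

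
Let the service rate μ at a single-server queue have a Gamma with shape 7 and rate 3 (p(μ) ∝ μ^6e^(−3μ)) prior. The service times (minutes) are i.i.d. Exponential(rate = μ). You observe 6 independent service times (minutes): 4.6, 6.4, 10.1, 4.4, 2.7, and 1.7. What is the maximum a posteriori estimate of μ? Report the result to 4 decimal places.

μ̂_MAP = 0.3647

The Exponential(rate=μ) likelihood is ∝ μ^n e^(−μΣtᵢ). Here n = 6 and Σtᵢ = 4.6 + 6.4 + 10.1 + 4.4 + 2.7 + 1.7 = 29.9.
Posterior ∝ μ^6e^(−3μ) · μ^6e^(−29.9μ) = μ^12e^(−32.9μ), i.e. Gamma(13, 32.9).
Mode = (a−1)/b = 12/32.9 ≈ 0.3647.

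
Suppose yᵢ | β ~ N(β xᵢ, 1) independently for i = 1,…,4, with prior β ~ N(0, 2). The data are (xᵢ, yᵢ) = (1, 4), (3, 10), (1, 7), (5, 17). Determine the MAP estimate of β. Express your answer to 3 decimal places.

β̂_MAP = 3.452

log p(β | y) = −Σ(yᵢ − βxᵢ)²/(2·1) − β²/(2·2) + const.
Setting the derivative to zero: Σxᵢ(yᵢ − βxᵢ)/1 − β/2 = 0, so β = Σxᵢyᵢ / (Σxᵢ² + σ²/τ²).
Σxᵢyᵢ = 1·4 + 3·10 + 1·7 + 5·17 = 126; Σxᵢ² = 36; σ²/τ² = 0.5.
β̂_MAP = 126 / (36 + 0.5) = 126/36.5 ≈ 3.452.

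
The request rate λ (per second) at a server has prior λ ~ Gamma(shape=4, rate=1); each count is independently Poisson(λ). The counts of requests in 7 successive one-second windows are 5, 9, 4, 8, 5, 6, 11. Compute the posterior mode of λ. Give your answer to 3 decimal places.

Σxᵢ = 5+9+4+8+5+6+11 = 48, with n = 7.
Posterior ∝ λ^3e^(−1λ) · λ^48e^(−7λ) = λ^51e^(−8λ), i.e. Gamma(shape=52, rate=8).
The mode of a Gamma(a, b) with a ≥ 1 (shape–rate) is (a−1)/b = 51/8 ≈ 6.375.

λ̂_MAP = 6.375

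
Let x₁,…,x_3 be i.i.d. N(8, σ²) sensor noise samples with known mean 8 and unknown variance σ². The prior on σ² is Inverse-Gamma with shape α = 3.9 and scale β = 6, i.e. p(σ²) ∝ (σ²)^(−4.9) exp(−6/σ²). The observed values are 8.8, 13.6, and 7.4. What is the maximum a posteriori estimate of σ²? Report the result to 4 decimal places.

σ̂²_MAP = 3.4656

Sum of squared deviations about the known mean: SS = (8.8−8)² + (13.6−8)² + (7.4−8)² = 32.36.
The Normal likelihood contributes (σ²)^(−n/2) exp(−SS/(2σ²)), so the posterior is Inverse-Gamma(α + n/2, β + SS/2) = Inverse-Gamma(5.4, 22.18).
The mode of Inverse-Gamma(a, b) is b/(a+1) = 22.18/6.4 ≈ 3.4656.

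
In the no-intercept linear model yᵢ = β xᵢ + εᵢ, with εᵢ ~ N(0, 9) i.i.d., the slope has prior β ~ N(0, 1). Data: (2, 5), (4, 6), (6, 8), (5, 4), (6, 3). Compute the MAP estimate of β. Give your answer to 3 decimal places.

β̂_MAP = 0.952

log p(β | y) = −Σ(yᵢ − βxᵢ)²/(2·9) − β²/(2·1) + const.
Setting the derivative to zero: Σxᵢ(yᵢ − βxᵢ)/9 − β/1 = 0, so β = Σxᵢyᵢ / (Σxᵢ² + σ²/τ²).
Σxᵢyᵢ = 2·5 + 4·6 + 6·8 + 5·4 + 6·3 = 120; Σxᵢ² = 117; σ²/τ² = 9.
β̂_MAP = 120 / (117 + 9) = 120/126 ≈ 0.952.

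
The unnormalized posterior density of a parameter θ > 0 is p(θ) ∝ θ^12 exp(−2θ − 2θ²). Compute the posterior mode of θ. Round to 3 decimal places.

θ̂_MAP = 1.500

ℓ'(θ) = 12/θ − 2 − 4θ. Setting this to zero and multiplying by θ: 4θ² + 2θ − 12 = 0.
θ = (−2 + √(2² + 4·4·12)) / (2·4) = (−2 + √196) / 8 = (−2 + 14)/8 = 3/2.
ℓ''(θ) = −12/θ² − 4 < 0, confirming a maximum.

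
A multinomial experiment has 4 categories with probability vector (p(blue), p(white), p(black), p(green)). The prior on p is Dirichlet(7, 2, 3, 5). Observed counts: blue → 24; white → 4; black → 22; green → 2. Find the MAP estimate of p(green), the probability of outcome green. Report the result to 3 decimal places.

The posterior is Dirichlet(αᵢ + nᵢ) = Dirichlet(31, 6, 25, 7).
For a Dirichlet(a₁,…,a_K) with all aᵢ > 1, the mode has j-th component (aⱼ − 1)/(Σaᵢ − K).
Here Σaᵢ = 69 and K = 4, so p(green) = (7 − 1)/(69 − 4) = 6/65 ≈ 0.092.

MAP estimate of p(green) = 0.092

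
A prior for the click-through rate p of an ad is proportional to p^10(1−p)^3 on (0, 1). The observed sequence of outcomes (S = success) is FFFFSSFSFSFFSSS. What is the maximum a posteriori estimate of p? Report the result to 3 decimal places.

The prior density ∝ p^10(1−p)^3 is the kernel of Beta(11, 4).
Data: 7 successes in 15 trials (from the sequence). The binomial likelihood contributes p^7(1−p)^8, so the posterior is Beta(11+7, 4+8) = Beta(18, 12).
For Beta(a, b) with a, b > 1 the mode is (a−1)/(a+b−2) = 17/28 ≈ 0.607.

p̂_MAP = 0.607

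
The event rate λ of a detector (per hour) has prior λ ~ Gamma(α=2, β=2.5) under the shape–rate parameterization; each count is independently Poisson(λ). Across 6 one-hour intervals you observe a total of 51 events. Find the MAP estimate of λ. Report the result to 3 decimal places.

λ̂_MAP = 6.118

Σxᵢ = 51, n = 6.
Posterior ∝ λe^(−2.5λ) · λ^51e^(−6λ) = λ^52e^(−8.5λ), i.e. Gamma(shape=53, rate=8.5).
The mode of a Gamma(a, b) with a ≥ 1 (shape–rate) is (a−1)/b = 52/8.5 ≈ 6.118.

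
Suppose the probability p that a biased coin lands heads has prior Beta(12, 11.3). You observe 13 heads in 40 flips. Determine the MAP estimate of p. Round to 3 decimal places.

p̂_MAP = 0.392

Prior: Beta(12, 11.3).
Data: 13 successes in 40 trials. The binomial likelihood contributes p^13(1−p)^27, so the posterior is Beta(12+13, 11.3+27) = Beta(25, 38.3).
For Beta(a, b) with a, b > 1 the mode is (a−1)/(a+b−2) = 24/61.3 ≈ 0.392.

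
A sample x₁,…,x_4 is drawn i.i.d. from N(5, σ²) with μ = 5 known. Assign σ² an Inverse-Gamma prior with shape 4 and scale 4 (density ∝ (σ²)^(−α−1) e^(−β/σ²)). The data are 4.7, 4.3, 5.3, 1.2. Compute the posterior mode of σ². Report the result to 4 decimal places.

σ̂²_MAP = 1.6507

Sum of squared deviations about the known mean: SS = (4.7−5)² + (4.3−5)² + (5.3−5)² + (1.2−5)² = 15.11.
The Normal likelihood contributes (σ²)^(−n/2) exp(−SS/(2σ²)), so the posterior is Inverse-Gamma(α + n/2, β + SS/2) = Inverse-Gamma(6, 11.555).
The mode of Inverse-Gamma(a, b) is b/(a+1) = 11.555/7 ≈ 1.6507.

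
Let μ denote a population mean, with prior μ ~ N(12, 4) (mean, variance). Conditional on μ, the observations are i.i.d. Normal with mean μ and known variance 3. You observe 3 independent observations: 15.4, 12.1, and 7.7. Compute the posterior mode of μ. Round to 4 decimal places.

n = 3; x̄ = (15.4 + 12.1 + 7.7)/3 = 35.2/3 = 176/15 ≈ 11.7333.
For a Normal prior and Normal likelihood with known variance, the posterior is Normal; its mode equals its mean, the precision-weighted average.
Prior precision 1/σ₀² = 1/4 = 0.25; data precision n/σ² = 3/3 = 1.
μ̂ = (0.25·12 + 1·(176/15)) / (0.25 + 1) = (221/15)/1.25 = 884/75 ≈ 11.7867.

μ̂_MAP = 11.7867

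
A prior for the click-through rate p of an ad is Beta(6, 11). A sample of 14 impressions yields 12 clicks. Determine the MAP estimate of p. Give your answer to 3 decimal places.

Prior: Beta(6, 11).
Data: 12 successes in 14 trials. The binomial likelihood contributes p^12(1−p)^2, so the posterior is Beta(6+12, 11+2) = Beta(18, 13).
For Beta(a, b) with a, b > 1 the mode is (a−1)/(a+b−2) = 17/29 ≈ 0.586.

p̂_MAP = 0.586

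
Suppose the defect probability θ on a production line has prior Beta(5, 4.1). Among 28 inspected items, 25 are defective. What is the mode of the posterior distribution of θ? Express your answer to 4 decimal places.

Prior: Beta(5, 4.1).
Data: 25 successes in 28 trials. The binomial likelihood contributes θ^25(1−θ)^3, so the posterior is Beta(5+25, 4.1+3) = Beta(30, 7.1).
For Beta(a, b) with a, b > 1 the mode is (a−1)/(a+b−2) = 29/35.1 ≈ 0.8262.

θ̂_MAP = 0.8262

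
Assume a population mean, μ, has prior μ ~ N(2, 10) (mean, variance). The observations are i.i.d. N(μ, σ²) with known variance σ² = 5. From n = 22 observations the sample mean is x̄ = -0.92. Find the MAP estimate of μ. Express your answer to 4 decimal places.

n = 22, x̄ = -0.92.
For a Normal prior and Normal likelihood with known variance, the posterior is Normal; its mode equals its mean, the precision-weighted average.
Prior precision 1/σ₀² = 1/10 = 0.1; data precision n/σ² = 22/5 = 4.4.
μ̂ = (0.1·2 + 4.4·(-0.92)) / (0.1 + 4.4) = (-3.848)/4.5 = -962/1125 ≈ -0.8551.

μ̂_MAP = -0.8551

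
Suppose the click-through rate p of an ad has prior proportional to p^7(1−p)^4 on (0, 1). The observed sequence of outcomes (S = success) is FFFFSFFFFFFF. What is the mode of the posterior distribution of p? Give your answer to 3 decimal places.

p̂_MAP = 0.348

The prior density ∝ p^7(1−p)^4 is the kernel of Beta(8, 5).
Data: 1 success in 12 trials (from the sequence). The binomial likelihood contributes p(1−p)^11, so the posterior is Beta(8+1, 5+11) = Beta(9, 16).
For Beta(a, b) with a, b > 1 the mode is (a−1)/(a+b−2) = 8/23 ≈ 0.348.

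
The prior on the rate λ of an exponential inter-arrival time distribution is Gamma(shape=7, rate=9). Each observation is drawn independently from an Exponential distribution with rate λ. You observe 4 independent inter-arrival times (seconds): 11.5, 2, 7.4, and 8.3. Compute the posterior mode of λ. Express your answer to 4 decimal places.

The Exponential(rate=λ) likelihood is ∝ λ^n e^(−λΣtᵢ). Here n = 4 and Σtᵢ = 11.5 + 2 + 7.4 + 8.3 = 29.2.
Posterior ∝ λ^6e^(−9λ) · λ^4e^(−29.2λ) = λ^10e^(−38.2λ), i.e. Gamma(11, 38.2).
Mode = (a−1)/b = 10/38.2 ≈ 0.2618.

λ̂_MAP = 0.2618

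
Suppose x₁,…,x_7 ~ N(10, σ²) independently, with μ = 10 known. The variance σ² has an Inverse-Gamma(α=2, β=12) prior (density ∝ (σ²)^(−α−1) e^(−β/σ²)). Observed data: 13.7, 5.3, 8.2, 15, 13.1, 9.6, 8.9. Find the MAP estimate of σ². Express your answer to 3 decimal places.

Sum of squared deviations about the known mean: SS = (13.7−10)² + (5.3−10)² + (8.2−10)² + (15−10)² + (13.1−10)² + (9.6−10)² + (8.9−10)² = 75.
The Normal likelihood contributes (σ²)^(−n/2) exp(−SS/(2σ²)), so the posterior is Inverse-Gamma(α + n/2, β + SS/2) = Inverse-Gamma(5.5, 49.5).
The mode of Inverse-Gamma(a, b) is b/(a+1) = 49.5/6.5 ≈ 7.615.

σ̂²_MAP = 7.615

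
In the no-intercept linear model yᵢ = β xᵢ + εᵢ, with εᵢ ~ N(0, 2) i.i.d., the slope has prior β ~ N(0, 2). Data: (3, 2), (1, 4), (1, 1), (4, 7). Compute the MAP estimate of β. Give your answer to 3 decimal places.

log p(β | y) = −Σ(yᵢ − βxᵢ)²/(2·2) − β²/(2·2) + const.
Setting the derivative to zero: Σxᵢ(yᵢ − βxᵢ)/2 − β/2 = 0, so β = Σxᵢyᵢ / (Σxᵢ² + σ²/τ²).
Σxᵢyᵢ = 3·2 + 1·4 + 1·1 + 4·7 = 39; Σxᵢ² = 27; σ²/τ² = 1.
β̂_MAP = 39 / (27 + 1) = 39/28 ≈ 1.393.

β̂_MAP = 1.393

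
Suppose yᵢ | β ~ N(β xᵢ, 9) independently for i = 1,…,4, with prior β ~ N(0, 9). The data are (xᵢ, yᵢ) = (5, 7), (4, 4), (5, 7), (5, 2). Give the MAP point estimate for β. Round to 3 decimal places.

log p(β | y) = −Σ(yᵢ − βxᵢ)²/(2·9) − β²/(2·9) + const.
Setting the derivative to zero: Σxᵢ(yᵢ − βxᵢ)/9 − β/9 = 0, so β = Σxᵢyᵢ / (Σxᵢ² + σ²/τ²).
Σxᵢyᵢ = 5·7 + 4·4 + 5·7 + 5·2 = 96; Σxᵢ² = 91; σ²/τ² = 1.
β̂_MAP = 96 / (91 + 1) = 96/92 ≈ 1.043.

β̂_MAP = 1.043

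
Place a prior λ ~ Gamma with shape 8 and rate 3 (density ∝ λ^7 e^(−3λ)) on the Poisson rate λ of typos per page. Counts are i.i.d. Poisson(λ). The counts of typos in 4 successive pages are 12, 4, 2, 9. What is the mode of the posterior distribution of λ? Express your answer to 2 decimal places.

Σxᵢ = 12+4+2+9 = 27, with n = 4.
Posterior ∝ λ^7e^(−3λ) · λ^27e^(−4λ) = λ^34e^(−7λ), i.e. Gamma(shape=35, rate=7).
The mode of a Gamma(a, b) with a ≥ 1 (shape–rate) is (a−1)/b = 34/7 ≈ 4.86.

λ̂_MAP = 4.86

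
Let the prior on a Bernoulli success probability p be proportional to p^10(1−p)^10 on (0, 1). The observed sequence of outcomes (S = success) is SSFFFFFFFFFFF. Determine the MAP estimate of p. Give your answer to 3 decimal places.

The prior density ∝ p^10(1−p)^10 is the kernel of Beta(11, 11).
Data: 2 successes in 13 trials (from the sequence). The binomial likelihood contributes p^2(1−p)^11, so the posterior is Beta(11+2, 11+11) = Beta(13, 22).
For Beta(a, b) with a, b > 1 the mode is (a−1)/(a+b−2) = 12/33 ≈ 0.364.

p̂_MAP = 0.364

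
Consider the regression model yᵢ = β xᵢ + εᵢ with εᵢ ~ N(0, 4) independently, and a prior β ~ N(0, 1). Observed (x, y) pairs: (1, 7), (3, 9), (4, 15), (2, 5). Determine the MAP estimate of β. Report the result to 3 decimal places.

β̂_MAP = 3.059

log p(β | y) = −Σ(yᵢ − βxᵢ)²/(2·4) − β²/(2·1) + const.
Setting the derivative to zero: Σxᵢ(yᵢ − βxᵢ)/4 − β/1 = 0, so β = Σxᵢyᵢ / (Σxᵢ² + σ²/τ²).
Σxᵢyᵢ = 1·7 + 3·9 + 4·15 + 2·5 = 104; Σxᵢ² = 30; σ²/τ² = 4.
β̂_MAP = 104 / (30 + 4) = 104/34 ≈ 3.059.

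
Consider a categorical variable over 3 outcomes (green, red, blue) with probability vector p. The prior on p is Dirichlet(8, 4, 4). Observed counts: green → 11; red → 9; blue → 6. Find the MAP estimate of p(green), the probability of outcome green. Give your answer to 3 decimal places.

MAP estimate of p(green) = 0.462

The posterior is Dirichlet(αᵢ + nᵢ) = Dirichlet(19, 13, 10).
For a Dirichlet(a₁,…,a_K) with all aᵢ > 1, the mode has j-th component (aⱼ − 1)/(Σaᵢ − K).
Here Σaᵢ = 42 and K = 3, so p(green) = (19 − 1)/(42 − 3) = 18/39 ≈ 0.462.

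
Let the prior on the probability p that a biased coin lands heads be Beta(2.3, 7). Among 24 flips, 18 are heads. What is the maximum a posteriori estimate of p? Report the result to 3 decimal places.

Prior: Beta(2.3, 7).
Data: 18 successes in 24 trials. The binomial likelihood contributes p^18(1−p)^6, so the posterior is Beta(2.3+18, 7+6) = Beta(20.3, 13).
For Beta(a, b) with a, b > 1 the mode is (a−1)/(a+b−2) = 19.3/31.3 ≈ 0.617.

p̂_MAP = 0.617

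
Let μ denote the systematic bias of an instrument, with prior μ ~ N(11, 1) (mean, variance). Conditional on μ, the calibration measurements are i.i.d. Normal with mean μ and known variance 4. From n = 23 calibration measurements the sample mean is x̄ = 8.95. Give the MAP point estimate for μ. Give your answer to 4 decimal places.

n = 23, x̄ = 8.95.
For a Normal prior and Normal likelihood with known variance, the posterior is Normal; its mode equals its mean, the precision-weighted average.
Prior precision 1/σ₀² = 1/1 = 1; data precision n/σ² = 23/4 = 5.75.
μ̂ = (1·11 + 5.75·8.95) / (1 + 5.75) = 62.4625/6.75 = 4997/540 ≈ 9.2537.

μ̂_MAP = 9.2537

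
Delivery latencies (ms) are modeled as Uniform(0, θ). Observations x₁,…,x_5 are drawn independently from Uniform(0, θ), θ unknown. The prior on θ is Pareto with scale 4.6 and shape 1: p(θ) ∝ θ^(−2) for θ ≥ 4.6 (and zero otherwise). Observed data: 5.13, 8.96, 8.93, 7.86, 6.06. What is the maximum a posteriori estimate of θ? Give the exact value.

The Uniform(0, θ) likelihood is θ^(−n) for θ ≥ max(xᵢ), zero otherwise. Here max(xᵢ) = 8.96.
Posterior ∝ θ^(−2) · θ^(−5) = θ^(−7) on θ ≥ max(4.6, 8.96) = 8.96.
This density is strictly decreasing in θ, so the posterior mode lies at the lower boundary of the support.

θ̂_MAP = 8.96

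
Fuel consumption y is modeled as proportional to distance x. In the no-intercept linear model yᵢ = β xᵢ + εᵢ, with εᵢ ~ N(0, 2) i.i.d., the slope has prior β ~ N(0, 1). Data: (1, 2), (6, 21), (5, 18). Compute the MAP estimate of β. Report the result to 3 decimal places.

β̂_MAP = 3.406

log p(β | y) = −Σ(yᵢ − βxᵢ)²/(2·2) − β²/(2·1) + const.
Setting the derivative to zero: Σxᵢ(yᵢ − βxᵢ)/2 − β/1 = 0, so β = Σxᵢyᵢ / (Σxᵢ² + σ²/τ²).
Σxᵢyᵢ = 1·2 + 6·21 + 5·18 = 218; Σxᵢ² = 62; σ²/τ² = 2.
β̂_MAP = 218 / (62 + 2) = 218/64 ≈ 3.406.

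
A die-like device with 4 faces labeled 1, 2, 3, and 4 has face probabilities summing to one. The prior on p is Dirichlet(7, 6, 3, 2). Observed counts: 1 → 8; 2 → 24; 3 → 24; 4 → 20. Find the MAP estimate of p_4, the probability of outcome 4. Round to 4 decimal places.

MAP estimate: 0.2333

The posterior is Dirichlet(αᵢ + nᵢ) = Dirichlet(15, 30, 27, 22).
For a Dirichlet(a₁,…,a_K) with all aᵢ > 1, the mode has j-th component (aⱼ − 1)/(Σaᵢ − K).
Here Σaᵢ = 94 and K = 4, so p_4 = (22 − 1)/(94 − 4) = 21/90 ≈ 0.2333.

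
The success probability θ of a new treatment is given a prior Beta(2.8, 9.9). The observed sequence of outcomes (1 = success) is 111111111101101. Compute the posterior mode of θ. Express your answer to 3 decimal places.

Prior: Beta(2.8, 9.9).
Data: 13 successes in 15 trials (from the sequence). The binomial likelihood contributes θ^13(1−θ)^2, so the posterior is Beta(2.8+13, 9.9+2) = Beta(15.8, 11.9).
For Beta(a, b) with a, b > 1 the mode is (a−1)/(a+b−2) = 14.8/25.7 ≈ 0.576.

θ̂_MAP = 0.576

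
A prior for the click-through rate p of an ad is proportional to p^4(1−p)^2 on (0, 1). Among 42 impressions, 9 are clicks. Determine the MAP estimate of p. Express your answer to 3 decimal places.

The prior density ∝ p^4(1−p)^2 is the kernel of Beta(5, 3).
Data: 9 successes in 42 trials. The binomial likelihood contributes p^9(1−p)^33, so the posterior is Beta(5+9, 3+33) = Beta(14, 36).
For Beta(a, b) with a, b > 1 the mode is (a−1)/(a+b−2) = 13/48 ≈ 0.271.

p̂_MAP = 0.271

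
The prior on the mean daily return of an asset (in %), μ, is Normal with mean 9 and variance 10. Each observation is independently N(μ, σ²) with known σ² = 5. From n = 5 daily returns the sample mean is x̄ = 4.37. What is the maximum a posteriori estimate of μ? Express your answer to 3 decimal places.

μ̂_MAP = 4.791

n = 5, x̄ = 4.37.
For a Normal prior and Normal likelihood with known variance, the posterior is Normal; its mode equals its mean, the precision-weighted average.
Prior precision 1/σ₀² = 1/10 = 0.1; data precision n/σ² = 5/5 = 1.
μ̂ = (0.1·9 + 1·4.37) / (0.1 + 1) = 5.27/1.1 = 527/110 ≈ 4.791.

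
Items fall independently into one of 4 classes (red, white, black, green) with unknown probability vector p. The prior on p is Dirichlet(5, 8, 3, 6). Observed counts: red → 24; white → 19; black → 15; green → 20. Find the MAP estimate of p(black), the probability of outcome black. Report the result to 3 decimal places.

The posterior is Dirichlet(αᵢ + nᵢ) = Dirichlet(29, 27, 18, 26).
For a Dirichlet(a₁,…,a_K) with all aᵢ > 1, the mode has j-th component (aⱼ − 1)/(Σaᵢ − K).
Here Σaᵢ = 100 and K = 4, so p(black) = (18 − 1)/(100 − 4) = 17/96 ≈ 0.177.

MAP estimate of p(black) = 0.177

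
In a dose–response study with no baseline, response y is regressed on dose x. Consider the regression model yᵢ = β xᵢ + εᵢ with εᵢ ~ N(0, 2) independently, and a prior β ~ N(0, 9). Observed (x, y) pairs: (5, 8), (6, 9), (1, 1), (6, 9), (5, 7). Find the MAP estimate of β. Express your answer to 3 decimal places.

β̂_MAP = 1.493

log p(β | y) = −Σ(yᵢ − βxᵢ)²/(2·2) − β²/(2·9) + const.
Setting the derivative to zero: Σxᵢ(yᵢ − βxᵢ)/2 − β/9 = 0, so β = Σxᵢyᵢ / (Σxᵢ² + σ²/τ²).
Σxᵢyᵢ = 5·8 + 6·9 + 1·1 + 6·9 + 5·7 = 184; Σxᵢ² = 123; σ²/τ² = 2/9.
β̂_MAP = 184 / (123 + 2/9) = 184/(1109/9) = 1656/1109 ≈ 1.493.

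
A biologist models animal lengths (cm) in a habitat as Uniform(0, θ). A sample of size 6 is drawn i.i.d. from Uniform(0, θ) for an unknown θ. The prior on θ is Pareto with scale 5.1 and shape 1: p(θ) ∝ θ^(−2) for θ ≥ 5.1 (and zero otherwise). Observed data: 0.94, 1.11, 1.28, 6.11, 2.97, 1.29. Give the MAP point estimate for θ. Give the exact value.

The Uniform(0, θ) likelihood is θ^(−n) for θ ≥ max(xᵢ), zero otherwise. Here max(xᵢ) = 6.11.
Posterior ∝ θ^(−2) · θ^(−6) = θ^(−8) on θ ≥ max(5.1, 6.11) = 6.11.
This density is strictly decreasing in θ, so the posterior mode lies at the lower boundary of the support.

θ̂_MAP = 6.11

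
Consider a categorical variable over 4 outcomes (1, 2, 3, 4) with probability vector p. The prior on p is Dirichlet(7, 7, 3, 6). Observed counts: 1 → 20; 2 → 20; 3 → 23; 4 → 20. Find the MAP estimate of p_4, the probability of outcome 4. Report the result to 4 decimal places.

MAP estimate: 0.2451

The posterior is Dirichlet(αᵢ + nᵢ) = Dirichlet(27, 27, 26, 26).
For a Dirichlet(a₁,…,a_K) with all aᵢ > 1, the mode has j-th component (aⱼ − 1)/(Σaᵢ − K).
Here Σaᵢ = 106 and K = 4, so p_4 = (26 − 1)/(106 − 4) = 25/102 ≈ 0.2451.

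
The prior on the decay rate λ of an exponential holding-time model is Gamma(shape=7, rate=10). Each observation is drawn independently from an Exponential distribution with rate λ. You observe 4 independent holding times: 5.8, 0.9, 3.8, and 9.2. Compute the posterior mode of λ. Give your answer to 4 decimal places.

λ̂_MAP = 0.3367

The Exponential(rate=λ) likelihood is ∝ λ^n e^(−λΣtᵢ). Here n = 4 and Σtᵢ = 5.8 + 0.9 + 3.8 + 9.2 = 19.7.
Posterior ∝ λ^6e^(−10λ) · λ^4e^(−19.7λ) = λ^10e^(−29.7λ), i.e. Gamma(11, 29.7).
Mode = (a−1)/b = 10/29.7 ≈ 0.3367.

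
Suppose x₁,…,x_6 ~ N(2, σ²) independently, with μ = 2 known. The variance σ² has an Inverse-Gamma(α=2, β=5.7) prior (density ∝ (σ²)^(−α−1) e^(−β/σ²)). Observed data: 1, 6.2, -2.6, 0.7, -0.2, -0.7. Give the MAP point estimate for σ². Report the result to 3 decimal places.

Sum of squared deviations about the known mean: SS = (1−2)² + (6.2−2)² + (-2.6−2)² + (0.7−2)² + (-0.2−2)² + (-0.7−2)² = 53.62.
The Normal likelihood contributes (σ²)^(−n/2) exp(−SS/(2σ²)), so the posterior is Inverse-Gamma(α + n/2, β + SS/2) = Inverse-Gamma(5, 32.51).
The mode of Inverse-Gamma(a, b) is b/(a+1) = 32.51/6 ≈ 5.418.

σ̂²_MAP = 5.418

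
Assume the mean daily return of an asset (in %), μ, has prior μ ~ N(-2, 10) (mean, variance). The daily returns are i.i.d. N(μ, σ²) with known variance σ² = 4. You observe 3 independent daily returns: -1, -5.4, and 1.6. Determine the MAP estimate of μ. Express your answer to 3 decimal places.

n = 3; x̄ = ((-1) + (-5.4) + 1.6)/3 = -4.8/3 = -1.6.
For a Normal prior and Normal likelihood with known variance, the posterior is Normal; its mode equals its mean, the precision-weighted average.
Prior precision 1/σ₀² = 1/10 = 0.1; data precision n/σ² = 3/4 = 0.75.
μ̂ = (0.1·(-2) + 0.75·(-1.6)) / (0.1 + 0.75) = (-1.4)/0.85 = -28/17 ≈ -1.647.

μ̂_MAP = -1.647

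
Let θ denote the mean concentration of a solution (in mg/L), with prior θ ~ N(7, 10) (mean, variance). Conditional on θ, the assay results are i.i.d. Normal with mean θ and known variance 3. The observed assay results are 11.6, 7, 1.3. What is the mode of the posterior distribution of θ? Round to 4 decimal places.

n = 3; x̄ = (11.6 + 7 + 1.3)/3 = 19.9/3 = 199/30 ≈ 6.6333.
For a Normal prior and Normal likelihood with known variance, the posterior is Normal; its mode equals its mean, the precision-weighted average.
Prior precision 1/σ₀² = 1/10 = 0.1; data precision n/σ² = 3/3 = 1.
θ̂ = (0.1·7 + 1·(199/30)) / (0.1 + 1) = (22/3)/1.1 = 20/3 ≈ 6.6667.

θ̂_MAP = 6.6667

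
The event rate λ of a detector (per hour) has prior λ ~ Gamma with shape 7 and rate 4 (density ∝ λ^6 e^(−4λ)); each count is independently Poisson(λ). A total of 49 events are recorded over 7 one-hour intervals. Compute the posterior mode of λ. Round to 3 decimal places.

λ̂_MAP = 5.000

Σxᵢ = 49, n = 7.
Posterior ∝ λ^6e^(−4λ) · λ^49e^(−7λ) = λ^55e^(−11λ), i.e. Gamma(shape=56, rate=11).
The mode of a Gamma(a, b) with a ≥ 1 (shape–rate) is (a−1)/b = 55/11 ≈ 5.000.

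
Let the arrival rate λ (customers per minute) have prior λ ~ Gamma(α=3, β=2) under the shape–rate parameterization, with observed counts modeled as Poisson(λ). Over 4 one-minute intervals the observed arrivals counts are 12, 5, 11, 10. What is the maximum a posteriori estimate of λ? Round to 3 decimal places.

λ̂_MAP = 6.667

Σxᵢ = 12+5+11+10 = 38, with n = 4.
Posterior ∝ λ^2e^(−2λ) · λ^38e^(−4λ) = λ^40e^(−6λ), i.e. Gamma(shape=41, rate=6).
The mode of a Gamma(a, b) with a ≥ 1 (shape–rate) is (a−1)/b = 40/6 ≈ 6.667.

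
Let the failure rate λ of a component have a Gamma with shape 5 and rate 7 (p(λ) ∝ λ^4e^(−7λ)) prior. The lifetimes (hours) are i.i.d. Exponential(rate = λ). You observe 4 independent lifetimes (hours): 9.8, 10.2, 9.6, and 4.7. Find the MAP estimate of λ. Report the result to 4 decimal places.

λ̂_MAP = 0.1937

The Exponential(rate=λ) likelihood is ∝ λ^n e^(−λΣtᵢ). Here n = 4 and Σtᵢ = 9.8 + 10.2 + 9.6 + 4.7 = 34.3.
Posterior ∝ λ^4e^(−7λ) · λ^4e^(−34.3λ) = λ^8e^(−41.3λ), i.e. Gamma(9, 41.3).
Mode = (a−1)/b = 8/41.3 ≈ 0.1937.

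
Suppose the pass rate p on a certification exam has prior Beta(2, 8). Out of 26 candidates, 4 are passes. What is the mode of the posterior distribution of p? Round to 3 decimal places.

Prior: Beta(2, 8).
Data: 4 successes in 26 trials. The binomial likelihood contributes p^4(1−p)^22, so the posterior is Beta(2+4, 8+22) = Beta(6, 30).
For Beta(a, b) with a, b > 1 the mode is (a−1)/(a+b−2) = 5/34 ≈ 0.147.

p̂_MAP = 0.147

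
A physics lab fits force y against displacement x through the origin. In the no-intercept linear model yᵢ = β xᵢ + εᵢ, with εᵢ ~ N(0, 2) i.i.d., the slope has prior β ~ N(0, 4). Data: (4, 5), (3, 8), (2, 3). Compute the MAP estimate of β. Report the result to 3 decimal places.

log p(β | y) = −Σ(yᵢ − βxᵢ)²/(2·2) − β²/(2·4) + const.
Setting the derivative to zero: Σxᵢ(yᵢ − βxᵢ)/2 − β/4 = 0, so β = Σxᵢyᵢ / (Σxᵢ² + σ²/τ²).
Σxᵢyᵢ = 4·5 + 3·8 + 2·3 = 50; Σxᵢ² = 29; σ²/τ² = 0.5.
β̂_MAP = 50 / (29 + 0.5) = 50/29.5 ≈ 1.695.

β̂_MAP = 1.695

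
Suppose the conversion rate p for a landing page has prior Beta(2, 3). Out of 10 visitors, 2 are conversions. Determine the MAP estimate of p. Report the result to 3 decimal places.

p̂_MAP = 0.231

Prior: Beta(2, 3).
Data: 2 successes in 10 trials. The binomial likelihood contributes p^2(1−p)^8, so the posterior is Beta(2+2, 3+8) = Beta(4, 11).
For Beta(a, b) with a, b > 1 the mode is (a−1)/(a+b−2) = 3/13 ≈ 0.231.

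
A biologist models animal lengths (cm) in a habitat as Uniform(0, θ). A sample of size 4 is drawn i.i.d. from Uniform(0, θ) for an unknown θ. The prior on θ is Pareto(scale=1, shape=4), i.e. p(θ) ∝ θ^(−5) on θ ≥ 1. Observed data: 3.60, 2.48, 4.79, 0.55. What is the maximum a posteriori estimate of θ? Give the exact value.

The Uniform(0, θ) likelihood is θ^(−n) for θ ≥ max(xᵢ), zero otherwise. Here max(xᵢ) = 4.79.
Posterior ∝ θ^(−5) · θ^(−4) = θ^(−9) on θ ≥ max(1, 4.79) = 4.79.
This density is strictly decreasing in θ, so the posterior mode lies at the lower boundary of the support.

θ̂_MAP = 4.79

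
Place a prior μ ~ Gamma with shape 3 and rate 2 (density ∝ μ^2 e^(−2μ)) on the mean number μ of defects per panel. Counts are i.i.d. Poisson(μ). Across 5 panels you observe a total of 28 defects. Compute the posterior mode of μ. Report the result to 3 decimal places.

μ̂_MAP = 4.286

Σxᵢ = 28, n = 5.
Posterior ∝ μ^2e^(−2μ) · μ^28e^(−5μ) = μ^30e^(−7μ), i.e. Gamma(shape=31, rate=7).
The mode of a Gamma(a, b) with a ≥ 1 (shape–rate) is (a−1)/b = 30/7 ≈ 4.286.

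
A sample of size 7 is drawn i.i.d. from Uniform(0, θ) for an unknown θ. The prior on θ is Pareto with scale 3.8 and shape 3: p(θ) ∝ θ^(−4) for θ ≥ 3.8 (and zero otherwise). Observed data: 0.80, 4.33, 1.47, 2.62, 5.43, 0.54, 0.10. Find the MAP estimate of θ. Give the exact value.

θ̂_MAP = 5.43

The Uniform(0, θ) likelihood is θ^(−n) for θ ≥ max(xᵢ), zero otherwise. Here max(xᵢ) = 5.43.
Posterior ∝ θ^(−4) · θ^(−7) = θ^(−11) on θ ≥ max(3.8, 5.43) = 5.43.
This density is strictly decreasing in θ, so the posterior mode lies at the lower boundary of the support.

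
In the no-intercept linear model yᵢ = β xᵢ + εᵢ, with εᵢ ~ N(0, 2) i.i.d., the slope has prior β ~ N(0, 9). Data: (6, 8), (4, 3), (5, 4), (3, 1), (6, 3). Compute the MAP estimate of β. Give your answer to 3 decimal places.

log p(β | y) = −Σ(yᵢ − βxᵢ)²/(2·2) − β²/(2·9) + const.
Setting the derivative to zero: Σxᵢ(yᵢ − βxᵢ)/2 − β/9 = 0, so β = Σxᵢyᵢ / (Σxᵢ² + σ²/τ²).
Σxᵢyᵢ = 6·8 + 4·3 + 5·4 + 3·1 + 6·3 = 101; Σxᵢ² = 122; σ²/τ² = 2/9.
β̂_MAP = 101 / (122 + 2/9) = 101/(1100/9) = 909/1100 ≈ 0.826.

β̂_MAP = 0.826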